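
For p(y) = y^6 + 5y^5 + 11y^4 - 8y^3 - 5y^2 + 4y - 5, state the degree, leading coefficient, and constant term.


Highest power of y is 6, with coefficient 1. Constant term is -5.
Degree = 6, leading coefficient = 1, constant term = -5


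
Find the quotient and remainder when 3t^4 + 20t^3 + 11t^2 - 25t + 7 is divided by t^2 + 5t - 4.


(3t^4 + 20t^3 + 11t^2 - 25t + 7) / (t^2 + 5t - 4)
Step 1: 3t^2 * (t^2 + 5t - 4) = 3t^4 + 15t^3 - 12t^2; subtract.
Step 2: 5t * (t^2 + 5t - 4) = 5t^3 + 25t^2 - 20t; subtract.
Step 3: -2 * (t^2 + 5t - 4) = -2t^2 - 10t + 8; subtract.
Quotient: 3t^2 + 5t - 2, Remainder: 5t - 1


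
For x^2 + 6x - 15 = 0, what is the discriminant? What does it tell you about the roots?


D = b^2 - 4ac = (6)^2 - 4(1)(-15) = 36 + 60 = 96
Since D > 0: two distinct irrational roots


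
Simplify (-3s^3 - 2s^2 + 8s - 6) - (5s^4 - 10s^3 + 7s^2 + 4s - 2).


Distribute the minus sign:
  (-3s^3 - 2s^2 + 8s - 6)
- (5s^4 - 10s^3 + 7s^2 + 4s - 2)
Negate second polynomial: -5s^4 + 10s^3 - 7s^2 - 4s + 2
Add: -5s^4 + 7s^3 - 9s^2 + 4s - 4


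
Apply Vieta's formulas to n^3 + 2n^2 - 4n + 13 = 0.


Monic cubic n^3+bn^2+cn+d=0: sum=-b, pairwise sum=c, product=-d.
b=2, c=-4, d=13
r1+r2+r3 = -2
r1r2+r1r3+r2r3 = -4
r1r2r3 = -13


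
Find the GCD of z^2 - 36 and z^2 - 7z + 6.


Factor each:
  z^2 - 36 = (z - 6)(z + 6)
  z^2 - 7z + 6 = (z - 6)(z - 1)
Common monic factor: z - 6


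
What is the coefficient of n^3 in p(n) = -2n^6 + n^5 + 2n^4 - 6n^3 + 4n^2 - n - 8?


Read off the coefficient of n^3: -6


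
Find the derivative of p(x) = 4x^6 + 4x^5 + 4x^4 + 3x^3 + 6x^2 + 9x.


Apply the power rule term by term:
  d/dx(4x^6) = 24x^5
  d/dx(4x^5) = 20x^4
  d/dx(4x^4) = 16x^3
  d/dx(3x^3) = 9x^2
  d/dx(6x^2) = 12x
  d/dx(9x) = 9
p'(x) = 24x^5 + 20x^4 + 16x^3 + 9x^2 + 12x + 9


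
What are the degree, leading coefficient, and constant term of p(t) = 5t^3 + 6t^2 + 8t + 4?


Highest power of t is 3, with coefficient 5. Constant term is 4.
Degree = 3, leading coefficient = 5, constant term = 4


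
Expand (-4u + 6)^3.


Expand (-4u + 6)^3 by repeated multiplication:
  (-4u + 6)^2 = 16u^2 - 48u + 36
= -64u^3 + 288u^2 - 432u + 216


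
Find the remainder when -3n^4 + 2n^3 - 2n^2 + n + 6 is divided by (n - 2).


By the Remainder Theorem, the remainder equals p(2):
  -3*(2)^4 = -48
  2*(2)^3 = 16
  -2*(2)^2 = -8
  1*(2)^1 = 2
  constant: 6
Sum: -48 + 16 - 8 + 2 + 6 = -32


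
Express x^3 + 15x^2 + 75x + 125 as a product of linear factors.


Try integer roots (divisors of 125). x=-5: p(-5)=0.
Divide out (x + 5): quotient is x^2 + 10x + 25.
Factor the quadratic: (x + 5)(x + 5)
Result: (x + 5)(x + 5)(x + 5)


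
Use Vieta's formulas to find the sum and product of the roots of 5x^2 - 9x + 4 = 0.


For ax^2+bx+c=0: sum = -b/a, product = c/a.
a=5, b=-9, c=4
Sum = -(-9)/5 = 9/5
Product = (4)/5 = 4/5


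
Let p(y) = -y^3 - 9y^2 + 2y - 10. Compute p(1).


Using direct substitution:
  -1 * (1)^3 = -1
  -9 * (1)^2 = -9
  2 * (1)^1 = 2
  constant: -10
Sum = -1 - 9 + 2 - 10 = -18


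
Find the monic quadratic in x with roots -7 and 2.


p(x) = (x + 7)(x - 2)
Expand: x^2 + 5x - 14


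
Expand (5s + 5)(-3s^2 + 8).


Distribute each term of the first polynomial:
  (5s)(-3s^2 + 8) = -15s^3 + 40s
  (5)(-3s^2 + 8) = -15s^2 + 40
Sum: -15s^3 - 15s^2 + 40s + 40


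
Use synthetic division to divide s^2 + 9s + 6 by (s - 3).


Synthetic division with c = 3. Coefficients: 1, 9, 6
Bring down 1.
  1 * 3 = 3; 3 + 9 = 12
  12 * 3 = 36; 36 + 6 = 42
Quotient: s + 12, Remainder: 42


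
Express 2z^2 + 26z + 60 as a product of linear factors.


Roots satisfy r1 + r2 = -b/a = -13 and r1*r2 = c/a = 30.
So r1 = -10, r2 = -3.
2z^2 + 26z + 60 = 2(z - r1)(z - r2) = 2(z + 10)(z + 3)


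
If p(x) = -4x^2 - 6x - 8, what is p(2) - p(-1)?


p(2) = -36
p(-1) = -6
p(2) - p(-1) = -36 + 6 = -30


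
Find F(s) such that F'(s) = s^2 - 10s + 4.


Reverse power rule on each term:
  ∫ s^2 ds = (1/3)s^3
  ∫ -10s ds = -5s^2
  ∫ 4 ds = 4s
F(s) = (1/3)s^3 - 5s^2 + 4s + C


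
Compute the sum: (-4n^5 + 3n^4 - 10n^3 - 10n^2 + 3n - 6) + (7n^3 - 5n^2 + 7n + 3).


Align terms by degree and add:
  -4n^5 + 3n^4 - 10n^3 - 10n^2 + 3n - 6
+ 7n^3 - 5n^2 + 7n + 3
= -4n^5 + 3n^4 - 3n^3 - 15n^2 + 10n - 3


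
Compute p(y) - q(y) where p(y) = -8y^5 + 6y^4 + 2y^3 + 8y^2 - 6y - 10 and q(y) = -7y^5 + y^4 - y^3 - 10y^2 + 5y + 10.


Distribute the minus sign:
  (-8y^5 + 6y^4 + 2y^3 + 8y^2 - 6y - 10)
- (-7y^5 + y^4 - y^3 - 10y^2 + 5y + 10)
Negate second polynomial: 7y^5 - y^4 + y^3 + 10y^2 - 5y - 10
Add: -y^5 + 5y^4 + 3y^3 + 18y^2 - 11y - 20


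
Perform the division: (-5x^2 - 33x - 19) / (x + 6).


(-5x^2 - 33x - 19) / (x + 6)
Step 1: -5x * (x + 6) = -5x^2 - 30x; subtract.
Step 2: -3 * (x + 6) = -3x - 18; subtract.
Quotient: -5x - 3, Remainder: -1


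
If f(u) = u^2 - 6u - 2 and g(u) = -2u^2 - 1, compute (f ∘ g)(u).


Substitute g(u) into f:
f(g(u)) = 1*(-2u^2 - 1)^2 + (-6)*(-2u^2 - 1) + (-2)
(-2u^2 - 1)^2 = 4u^4 + 4u^2 + 1
Expand and combine: 4u^4 + 16u^2 + 5


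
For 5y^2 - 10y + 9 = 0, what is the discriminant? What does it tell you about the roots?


D = b^2 - 4ac = (-10)^2 - 4(5)(9) = 100 - 180 = -80
Since D < 0: two complex conjugate roots (no real roots)


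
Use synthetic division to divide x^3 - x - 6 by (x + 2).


Synthetic division with c = -2. Coefficients: 1, 0, -1, -6
Bring down 1.
  1 * -2 = -2; -2 + 0 = -2
  -2 * -2 = 4; 4 - 1 = 3
  3 * -2 = -6; -6 - 6 = -12
Quotient: x^2 - 2x + 3, Remainder: -12


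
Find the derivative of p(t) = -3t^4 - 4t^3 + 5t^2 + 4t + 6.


Apply the power rule term by term:
  d/dt(-3t^4) = -12t^3
  d/dt(-4t^3) = -12t^2
  d/dt(5t^2) = 10t
  d/dt(4t) = 4
  d/dt(6) = 0
p'(t) = -12t^3 - 12t^2 + 10t + 4


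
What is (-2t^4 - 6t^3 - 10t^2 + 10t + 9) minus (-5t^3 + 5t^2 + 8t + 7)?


Distribute the minus sign:
  (-2t^4 - 6t^3 - 10t^2 + 10t + 9)
- (-5t^3 + 5t^2 + 8t + 7)
Negate second polynomial: 5t^3 - 5t^2 - 8t - 7
Add: -2t^4 - t^3 - 15t^2 + 2t + 2


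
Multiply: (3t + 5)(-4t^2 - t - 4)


Distribute each term of the first polynomial:
  (3t)(-4t^2 - t - 4) = -12t^3 - 3t^2 - 12t
  (5)(-4t^2 - t - 4) = -20t^2 - 5t - 20
Sum: -12t^3 - 23t^2 - 17t - 20


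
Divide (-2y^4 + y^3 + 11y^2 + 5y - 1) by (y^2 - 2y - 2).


(-2y^4 + y^3 + 11y^2 + 5y - 1) / (y^2 - 2y - 2)
Step 1: -2y^2 * (y^2 - 2y - 2) = -2y^4 + 4y^3 + 4y^2; subtract.
Step 2: -3y * (y^2 - 2y - 2) = -3y^3 + 6y^2 + 6y; subtract.
Step 3: 1 * (y^2 - 2y - 2) = y^2 - 2y - 2; subtract.
Quotient: -2y^2 - 3y + 1, Remainder: y + 1


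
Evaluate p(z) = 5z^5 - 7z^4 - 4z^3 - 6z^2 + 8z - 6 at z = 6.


Using direct substitution:
  5 * (6)^5 = 38880
  -7 * (6)^4 = -9072
  -4 * (6)^3 = -864
  -6 * (6)^2 = -216
  8 * (6)^1 = 48
  constant: -6
Sum = 38880 - 9072 - 864 - 216 + 48 - 6 = 28770


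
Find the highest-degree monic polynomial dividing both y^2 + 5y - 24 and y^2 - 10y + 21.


Factor each:
  y^2 + 5y - 24 = (y - 3)(y + 8)
  y^2 - 10y + 21 = (y - 3)(y - 7)
Common monic factor: y - 3


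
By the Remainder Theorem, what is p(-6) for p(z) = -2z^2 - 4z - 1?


By the Remainder Theorem, the remainder equals p(-6):
  -2*(-6)^2 = -72
  -4*(-6)^1 = 24
  constant: -1
Sum: -72 + 24 - 1 = -49


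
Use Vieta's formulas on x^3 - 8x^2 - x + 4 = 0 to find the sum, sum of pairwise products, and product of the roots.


Monic cubic x^3+bx^2+cx+d=0: sum=-b, pairwise sum=c, product=-d.
b=-8, c=-1, d=4
r1+r2+r3 = 8
r1r2+r1r3+r2r3 = -1
r1r2r3 = -4


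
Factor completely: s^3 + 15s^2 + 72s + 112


Try integer roots (divisors of 112). s=-7: p(-7)=0.
Divide out (s + 7): quotient is s^2 + 8s + 16.
Factor the quadratic: (s + 4)(s + 4)
Result: (s + 7)(s + 4)(s + 4)


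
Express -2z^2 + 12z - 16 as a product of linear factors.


Roots satisfy r1 + r2 = -b/a = 6 and r1*r2 = c/a = 8.
So r1 = 4, r2 = 2.
-2z^2 + 12z - 16 = -2(z - r1)(z - r2) = -2(z - 4)(z - 2)


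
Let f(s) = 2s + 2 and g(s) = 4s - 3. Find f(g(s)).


Substitute g(s) into f:
f(g(s)) = 2*(4s - 3) + 2
Expand and combine: 8s - 4


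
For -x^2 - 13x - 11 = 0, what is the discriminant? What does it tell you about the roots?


D = b^2 - 4ac = (-13)^2 - 4(-1)(-11) = 169 - 44 = 125
Since D > 0: two distinct irrational roots


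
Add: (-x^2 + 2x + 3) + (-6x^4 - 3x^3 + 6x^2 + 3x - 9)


Align terms by degree and add:
  -x^2 + 2x + 3
  -6x^4 - 3x^3 + 6x^2 + 3x - 9
= -6x^4 - 3x^3 + 5x^2 + 5x - 6


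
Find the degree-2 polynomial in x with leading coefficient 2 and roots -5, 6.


p(x) = 2(x + 5)(x - 6)
Expand: 2x^2 - 2x - 60


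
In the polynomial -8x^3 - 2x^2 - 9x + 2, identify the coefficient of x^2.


Read off the coefficient of x^2: -2


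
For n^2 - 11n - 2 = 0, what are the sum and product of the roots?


For an^2+bn+c=0: sum = -b/a, product = c/a.
a=1, b=-11, c=-2
Sum = -(-11)/1 = 11
Product = (-2)/1 = -2


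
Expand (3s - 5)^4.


Expand (3s - 5)^4 by repeated multiplication:
  (3s - 5)^2 = 9s^2 - 30s + 25
  (3s - 5)^3 = 27s^3 - 135s^2 + 225s - 125
= 81s^4 - 540s^3 + 1350s^2 - 1500s + 625


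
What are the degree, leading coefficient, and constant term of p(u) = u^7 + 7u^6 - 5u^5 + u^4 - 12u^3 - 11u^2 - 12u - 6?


Highest power of u is 7, with coefficient 1. Constant term is -6.
Degree = 7, leading coefficient = 1, constant term = -6


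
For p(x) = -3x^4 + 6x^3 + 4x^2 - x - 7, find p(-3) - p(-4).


p(-3) = -373
p(-4) = -1091
p(-3) - p(-4) = -373 + 1091 = 718


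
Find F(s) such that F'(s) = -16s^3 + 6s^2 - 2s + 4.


Reverse power rule on each term:
  ∫ -16s^3 ds = -4s^4
  ∫ 6s^2 ds = 2s^3
  ∫ -2s ds = -s^2
  ∫ 4 ds = 4s
F(s) = -4s^4 + 2s^3 - s^2 + 4s + C


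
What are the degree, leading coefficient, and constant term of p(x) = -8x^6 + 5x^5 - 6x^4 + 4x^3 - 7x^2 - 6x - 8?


Highest power of x is 6, with coefficient -8. Constant term is -8.
Degree = 6, leading coefficient = -8, constant term = -8


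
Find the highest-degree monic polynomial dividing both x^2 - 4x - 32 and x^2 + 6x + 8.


Factor each:
  x^2 - 4x - 32 = (x + 4)(x - 8)
  x^2 + 6x + 8 = (x + 4)(x + 2)
Common monic factor: x + 4


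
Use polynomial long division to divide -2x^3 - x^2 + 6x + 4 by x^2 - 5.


(-2x^3 - x^2 + 6x + 4) / (x^2 - 5)
Step 1: -2x * (x^2 - 5) = -2x^3 + 10x; subtract.
Step 2: -1 * (x^2 - 5) = -x^2 + 5; subtract.
Quotient: -2x - 1, Remainder: -4x - 1


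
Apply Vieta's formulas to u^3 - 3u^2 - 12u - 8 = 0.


Monic cubic u^3+bu^2+cu+d=0: sum=-b, pairwise sum=c, product=-d.
b=-3, c=-12, d=-8
r1+r2+r3 = 3
r1r2+r1r3+r2r3 = -12
r1r2r3 = 8


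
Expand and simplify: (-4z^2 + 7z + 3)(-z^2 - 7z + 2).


Distribute each term of the first polynomial:
  (-4z^2)(-z^2 - 7z + 2) = 4z^4 + 28z^3 - 8z^2
  (7z)(-z^2 - 7z + 2) = -7z^3 - 49z^2 + 14z
  (3)(-z^2 - 7z + 2) = -3z^2 - 21z + 6
Sum: 4z^4 + 21z^3 - 60z^2 - 7z + 6


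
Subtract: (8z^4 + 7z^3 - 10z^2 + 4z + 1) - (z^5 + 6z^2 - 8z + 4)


Distribute the minus sign:
  (8z^4 + 7z^3 - 10z^2 + 4z + 1)
- (z^5 + 6z^2 - 8z + 4)
Negate second polynomial: -z^5 - 6z^2 + 8z - 4
Add: -z^5 + 8z^4 + 7z^3 - 16z^2 + 12z - 3


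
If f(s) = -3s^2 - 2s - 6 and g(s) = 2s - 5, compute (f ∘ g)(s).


Substitute g(s) into f:
f(g(s)) = -3*(2s - 5)^2 + (-2)*(2s - 5) + (-6)
(2s - 5)^2 = 4s^2 - 20s + 25
Expand and combine: -12s^2 + 56s - 71


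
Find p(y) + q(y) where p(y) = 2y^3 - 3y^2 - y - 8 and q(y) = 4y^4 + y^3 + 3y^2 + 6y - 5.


Align terms by degree and add:
  2y^3 - 3y^2 - y - 8
+ 4y^4 + y^3 + 3y^2 + 6y - 5
= 4y^4 + 3y^3 + 5y - 13


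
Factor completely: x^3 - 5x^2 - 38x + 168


Try integer roots (divisors of 168). x=-6: p(-6)=0.
Divide out (x + 6): quotient is x^2 - 11x + 28.
Factor the quadratic: (x - 4)(x - 7)
Result: (x + 6)(x - 4)(x - 7)


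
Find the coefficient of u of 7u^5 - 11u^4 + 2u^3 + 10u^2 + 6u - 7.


Read off the coefficient of u: 6


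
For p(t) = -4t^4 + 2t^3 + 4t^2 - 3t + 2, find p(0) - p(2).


p(0) = 2
p(2) = -36
p(0) - p(2) = 2 + 36 = 38


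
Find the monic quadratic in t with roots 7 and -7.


p(t) = (t - 7)(t + 7)
Expand: t^2 - 49


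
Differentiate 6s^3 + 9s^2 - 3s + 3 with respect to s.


Apply the power rule term by term:
  d/ds(6s^3) = 18s^2
  d/ds(9s^2) = 18s
  d/ds(-3s) = -3
  d/ds(3) = 0
p'(s) = 18s^2 + 18s - 3


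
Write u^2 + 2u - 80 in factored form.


Roots satisfy r1 + r2 = -b/a = -2 and r1*r2 = c/a = -80.
So r1 = -10, r2 = 8.
u^2 + 2u - 80 = (u - r1)(u - r2) = (u + 10)(u - 8)


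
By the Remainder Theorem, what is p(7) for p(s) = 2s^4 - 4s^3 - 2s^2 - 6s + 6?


By the Remainder Theorem, the remainder equals p(7):
  2*(7)^4 = 4802
  -4*(7)^3 = -1372
  -2*(7)^2 = -98
  -6*(7)^1 = -42
  constant: 6
Sum: 4802 - 1372 - 98 - 42 + 6 = 3296


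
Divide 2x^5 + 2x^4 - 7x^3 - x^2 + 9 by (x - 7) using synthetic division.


Synthetic division with c = 7. Coefficients: 2, 2, -7, -1, 0, 9
Bring down 2.
  2 * 7 = 14; 14 + 2 = 16
  16 * 7 = 112; 112 - 7 = 105
  105 * 7 = 735; 735 - 1 = 734
  734 * 7 = 5138; 5138 + 0 = 5138
  5138 * 7 = 35966; 35966 + 9 = 35975
Quotient: 2x^4 + 16x^3 + 105x^2 + 734x + 5138, Remainder: 35975


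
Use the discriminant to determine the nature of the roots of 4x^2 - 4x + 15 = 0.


D = b^2 - 4ac = (-4)^2 - 4(4)(15) = 16 - 240 = -224
Since D < 0: two complex conjugate roots (no real roots)


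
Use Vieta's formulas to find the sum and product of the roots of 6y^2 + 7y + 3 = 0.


For ay^2+by+c=0: sum = -b/a, product = c/a.
a=6, b=7, c=3
Sum = -(7)/6 = -7/6
Product = (3)/6 = 1/2


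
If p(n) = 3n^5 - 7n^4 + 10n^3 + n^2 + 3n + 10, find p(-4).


Using direct substitution:
  3 * (-4)^5 = -3072
  -7 * (-4)^4 = -1792
  10 * (-4)^3 = -640
  1 * (-4)^2 = 16
  3 * (-4)^1 = -12
  constant: 10
Sum = -3072 - 1792 - 640 + 16 - 12 + 10 = -5490


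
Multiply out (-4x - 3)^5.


Expand (-4x - 3)^5 by repeated multiplication:
  (-4x - 3)^2 = 16x^2 + 24x + 9
  (-4x - 3)^3 = -64x^3 - 144x^2 - 108x - 27
  (-4x - 3)^4 = 256x^4 + 768x^3 + 864x^2 + 432x + 81
= -1024x^5 - 3840x^4 - 5760x^3 - 4320x^2 - 1620x - 243


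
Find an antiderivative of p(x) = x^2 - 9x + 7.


Reverse power rule on each term:
  ∫ x^2 dx = (1/3)x^3
  ∫ -9x dx = -(9/2)x^2
  ∫ 7 dx = 7x
F(x) = (1/3)x^3 - (9/2)x^2 + 7x + C


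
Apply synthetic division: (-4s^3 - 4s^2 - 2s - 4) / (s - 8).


Synthetic division with c = 8. Coefficients: -4, -4, -2, -4
Bring down -4.
  -4 * 8 = -32; -32 - 4 = -36
  -36 * 8 = -288; -288 - 2 = -290
  -290 * 8 = -2320; -2320 - 4 = -2324
Quotient: -4s^2 - 36s - 290, Remainder: -2324


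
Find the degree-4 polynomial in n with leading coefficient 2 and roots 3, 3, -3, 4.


p(n) = 2(n - 3)(n - 3)(n + 3)(n - 4)
Expand: 2n^4 - 14n^3 + 6n^2 + 126n - 216


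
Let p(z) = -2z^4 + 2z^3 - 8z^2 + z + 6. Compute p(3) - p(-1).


p(3) = -171
p(-1) = -7
p(3) - p(-1) = -171 + 7 = -164


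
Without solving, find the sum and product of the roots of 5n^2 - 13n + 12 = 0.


For an^2+bn+c=0: sum = -b/a, product = c/a.
a=5, b=-13, c=12
Sum = -(-13)/5 = 13/5
Product = (12)/5 = 12/5


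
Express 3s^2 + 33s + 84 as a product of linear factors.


Roots satisfy r1 + r2 = -b/a = -11 and r1*r2 = c/a = 28.
So r1 = -7, r2 = -4.
3s^2 + 33s + 84 = 3(s - r1)(s - r2) = 3(s + 7)(s + 4)


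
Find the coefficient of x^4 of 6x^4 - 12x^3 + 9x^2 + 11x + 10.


Read off the coefficient of x^4: 6


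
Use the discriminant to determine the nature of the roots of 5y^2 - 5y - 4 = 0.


D = b^2 - 4ac = (-5)^2 - 4(5)(-4) = 25 + 80 = 105
Since D > 0: two distinct irrational roots


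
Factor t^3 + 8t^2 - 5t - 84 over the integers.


Try integer roots (divisors of -84). t=-7: p(-7)=0.
Divide out (t + 7): quotient is t^2 + t - 12.
Factor the quadratic: (t - 3)(t + 4)
Result: (t + 7)(t - 3)(t + 4)


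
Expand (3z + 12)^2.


Expand (3z + 12)^2 by repeated multiplication:
= 9z^2 + 72z + 144


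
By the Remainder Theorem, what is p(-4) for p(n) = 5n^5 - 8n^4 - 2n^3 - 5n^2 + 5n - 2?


By the Remainder Theorem, the remainder equals p(-4):
  5*(-4)^5 = -5120
  -8*(-4)^4 = -2048
  -2*(-4)^3 = 128
  -5*(-4)^2 = -80
  5*(-4)^1 = -20
  constant: -2
Sum: -5120 - 2048 + 128 - 80 - 20 - 2 = -7142


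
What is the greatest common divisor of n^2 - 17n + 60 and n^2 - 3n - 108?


Factor each:
  n^2 - 17n + 60 = (n - 12)(n - 5)
  n^2 - 3n - 108 = (n - 12)(n + 9)
Common monic factor: n - 12


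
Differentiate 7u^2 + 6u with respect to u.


Apply the power rule term by term:
  d/du(7u^2) = 14u
  d/du(6u) = 6
p'(u) = 14u + 6


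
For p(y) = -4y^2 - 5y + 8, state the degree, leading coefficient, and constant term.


Highest power of y is 2, with coefficient -4. Constant term is 8.
Degree = 2, leading coefficient = -4, constant term = 8


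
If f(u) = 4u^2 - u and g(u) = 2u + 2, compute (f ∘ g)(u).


Substitute g(u) into f:
f(g(u)) = 4*(2u + 2)^2 + (-1)*(2u + 2)
(2u + 2)^2 = 4u^2 + 8u + 4
Expand and combine: 16u^2 + 30u + 14


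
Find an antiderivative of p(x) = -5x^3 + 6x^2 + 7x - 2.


Reverse power rule on each term:
  ∫ -5x^3 dx = -(5/4)x^4
  ∫ 6x^2 dx = 2x^3
  ∫ 7x dx = (7/2)x^2
  ∫ -2 dx = -2x
F(x) = -(5/4)x^4 + 2x^3 + (7/2)x^2 - 2x + C


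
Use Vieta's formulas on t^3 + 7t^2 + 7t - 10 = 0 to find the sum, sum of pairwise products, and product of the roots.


Monic cubic t^3+bt^2+ct+d=0: sum=-b, pairwise sum=c, product=-d.
b=7, c=7, d=-10
r1+r2+r3 = -7
r1r2+r1r3+r2r3 = 7
r1r2r3 = 10


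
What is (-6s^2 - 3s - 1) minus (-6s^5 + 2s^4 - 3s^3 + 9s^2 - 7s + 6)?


Distribute the minus sign:
  (-6s^2 - 3s - 1)
- (-6s^5 + 2s^4 - 3s^3 + 9s^2 - 7s + 6)
Negate second polynomial: 6s^5 - 2s^4 + 3s^3 - 9s^2 + 7s - 6
Add: 6s^5 - 2s^4 + 3s^3 - 15s^2 + 4s - 7


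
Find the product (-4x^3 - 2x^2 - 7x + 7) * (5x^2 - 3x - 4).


Distribute each term of the first polynomial:
  (-4x^3)(5x^2 - 3x - 4) = -20x^5 + 12x^4 + 16x^3
  (-2x^2)(5x^2 - 3x - 4) = -10x^4 + 6x^3 + 8x^2
  (-7x)(5x^2 - 3x - 4) = -35x^3 + 21x^2 + 28x
  (7)(5x^2 - 3x - 4) = 35x^2 - 21x - 28
Sum: -20x^5 + 2x^4 - 13x^3 + 64x^2 + 7x - 28


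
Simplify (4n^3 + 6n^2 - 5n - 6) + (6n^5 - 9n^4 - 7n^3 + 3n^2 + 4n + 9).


Align terms by degree and add:
  4n^3 + 6n^2 - 5n - 6
+ 6n^5 - 9n^4 - 7n^3 + 3n^2 + 4n + 9
= 6n^5 - 9n^4 - 3n^3 + 9n^2 - n + 3


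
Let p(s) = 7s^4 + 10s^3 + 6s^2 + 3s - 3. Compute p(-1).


Using direct substitution:
  7 * (-1)^4 = 7
  10 * (-1)^3 = -10
  6 * (-1)^2 = 6
  3 * (-1)^1 = -3
  constant: -3
Sum = 7 - 10 + 6 - 3 - 3 = -3


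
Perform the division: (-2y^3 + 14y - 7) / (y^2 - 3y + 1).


(-2y^3 + 14y - 7) / (y^2 - 3y + 1)
Step 1: -2y * (y^2 - 3y + 1) = -2y^3 + 6y^2 - 2y; subtract.
Step 2: -6 * (y^2 - 3y + 1) = -6y^2 + 18y - 6; subtract.
Quotient: -2y - 6, Remainder: -2y - 1


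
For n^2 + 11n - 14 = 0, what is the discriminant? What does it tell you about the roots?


D = b^2 - 4ac = (11)^2 - 4(1)(-14) = 121 + 56 = 177
Since D > 0: two distinct irrational roots


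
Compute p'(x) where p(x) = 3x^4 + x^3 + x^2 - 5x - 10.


Apply the power rule term by term:
  d/dx(3x^4) = 12x^3
  d/dx(x^3) = 3x^2
  d/dx(x^2) = 2x
  d/dx(-5x) = -5
  d/dx(-10) = 0
p'(x) = 12x^3 + 3x^2 + 2x - 5


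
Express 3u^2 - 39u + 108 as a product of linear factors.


Roots satisfy r1 + r2 = -b/a = 13 and r1*r2 = c/a = 36.
So r1 = 9, r2 = 4.
3u^2 - 39u + 108 = 3(u - r1)(u - r2) = 3(u - 9)(u - 4)


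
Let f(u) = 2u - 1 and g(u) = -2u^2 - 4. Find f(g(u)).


Substitute g(u) into f:
f(g(u)) = 2*(-2u^2 - 4) + (-1)
Expand and combine: -4u^2 - 9


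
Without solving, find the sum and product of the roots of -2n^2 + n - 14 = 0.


For an^2+bn+c=0: sum = -b/a, product = c/a.
a=-2, b=1, c=-14
Sum = -(1)/-2 = 1/2
Product = (-14)/-2 = 7


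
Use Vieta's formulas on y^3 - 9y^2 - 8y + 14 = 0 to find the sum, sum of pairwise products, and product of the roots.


Monic cubic y^3+by^2+cy+d=0: sum=-b, pairwise sum=c, product=-d.
b=-9, c=-8, d=14
r1+r2+r3 = 9
r1r2+r1r3+r2r3 = -8
r1r2r3 = -14


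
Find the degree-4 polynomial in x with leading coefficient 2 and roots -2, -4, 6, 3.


p(x) = 2(x + 2)(x + 4)(x - 6)(x - 3)
Expand: 2x^4 - 6x^3 - 56x^2 + 72x + 288


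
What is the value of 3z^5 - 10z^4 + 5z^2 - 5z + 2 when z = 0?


Using direct substitution:
  3 * (0)^5 = 0
  -10 * (0)^4 = 0
  0 * (0)^3 = 0
  5 * (0)^2 = 0
  -5 * (0)^1 = 0
  constant: 2
Sum = 0 + 0 + 0 + 0 + 0 + 2 = 2


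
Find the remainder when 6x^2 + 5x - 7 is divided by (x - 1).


By the Remainder Theorem, the remainder equals p(1):
  6*(1)^2 = 6
  5*(1)^1 = 5
  constant: -7
Sum: 6 + 5 - 7 = 4


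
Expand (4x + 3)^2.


Expand (4x + 3)^2 by repeated multiplication:
= 16x^2 + 24x + 9


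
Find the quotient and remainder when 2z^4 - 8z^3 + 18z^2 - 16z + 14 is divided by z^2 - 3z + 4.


(2z^4 - 8z^3 + 18z^2 - 16z + 14) / (z^2 - 3z + 4)
Step 1: 2z^2 * (z^2 - 3z + 4) = 2z^4 - 6z^3 + 8z^2; subtract.
Step 2: -2z * (z^2 - 3z + 4) = -2z^3 + 6z^2 - 8z; subtract.
Step 3: 4 * (z^2 - 3z + 4) = 4z^2 - 12z + 16; subtract.
Quotient: 2z^2 - 2z + 4, Remainder: 4z - 2


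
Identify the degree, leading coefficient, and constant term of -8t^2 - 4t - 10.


Highest power of t is 2, with coefficient -8. Constant term is -10.
Degree = 2, leading coefficient = -8, constant term = -10


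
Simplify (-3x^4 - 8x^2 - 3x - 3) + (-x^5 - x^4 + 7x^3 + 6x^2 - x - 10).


Align terms by degree and add:
  -3x^4 - 8x^2 - 3x - 3
  -x^5 - x^4 + 7x^3 + 6x^2 - x - 10
= -x^5 - 4x^4 + 7x^3 - 2x^2 - 4x - 13


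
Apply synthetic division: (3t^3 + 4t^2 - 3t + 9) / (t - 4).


Synthetic division with c = 4. Coefficients: 3, 4, -3, 9
Bring down 3.
  3 * 4 = 12; 12 + 4 = 16
  16 * 4 = 64; 64 - 3 = 61
  61 * 4 = 244; 244 + 9 = 253
Quotient: 3t^2 + 16t + 61, Remainder: 253


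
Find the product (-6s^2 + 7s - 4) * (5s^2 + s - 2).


Distribute each term of the first polynomial:
  (-6s^2)(5s^2 + s - 2) = -30s^4 - 6s^3 + 12s^2
  (7s)(5s^2 + s - 2) = 35s^3 + 7s^2 - 14s
  (-4)(5s^2 + s - 2) = -20s^2 - 4s + 8
Sum: -30s^4 + 29s^3 - s^2 - 18s + 8


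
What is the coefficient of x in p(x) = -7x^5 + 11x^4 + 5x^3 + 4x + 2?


Read off the coefficient of x: 4


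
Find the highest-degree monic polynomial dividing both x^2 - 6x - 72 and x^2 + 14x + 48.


Factor each:
  x^2 - 6x - 72 = (x + 6)(x - 12)
  x^2 + 14x + 48 = (x + 6)(x + 8)
Common monic factor: x + 6


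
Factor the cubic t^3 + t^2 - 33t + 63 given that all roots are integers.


Try integer roots (divisors of 63). t=3: p(3)=0.
Divide out (t - 3): quotient is t^2 + 4t - 21.
Factor the quadratic: (t + 7)(t - 3)
Result: (t - 3)(t + 7)(t - 3)


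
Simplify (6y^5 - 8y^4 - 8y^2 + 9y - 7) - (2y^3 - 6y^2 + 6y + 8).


Distribute the minus sign:
  (6y^5 - 8y^4 - 8y^2 + 9y - 7)
- (2y^3 - 6y^2 + 6y + 8)
Negate second polynomial: -2y^3 + 6y^2 - 6y - 8
Add: 6y^5 - 8y^4 - 2y^3 - 2y^2 + 3y - 15


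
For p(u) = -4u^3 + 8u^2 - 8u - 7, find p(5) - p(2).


p(5) = -347
p(2) = -23
p(5) - p(2) = -347 + 23 = -324


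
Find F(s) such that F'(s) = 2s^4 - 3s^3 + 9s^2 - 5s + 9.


Reverse power rule on each term:
  ∫ 2s^4 ds = (2/5)s^5
  ∫ -3s^3 ds = -(3/4)s^4
  ∫ 9s^2 ds = 3s^3
  ∫ -5s ds = -(5/2)s^2
  ∫ 9 ds = 9s
F(s) = (2/5)s^5 - (3/4)s^4 + 3s^3 - (5/2)s^2 + 9s + C


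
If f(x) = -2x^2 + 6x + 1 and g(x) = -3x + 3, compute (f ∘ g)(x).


Substitute g(x) into f:
f(g(x)) = -2*(-3x + 3)^2 + 6*(-3x + 3) + 1
(-3x + 3)^2 = 9x^2 - 18x + 9
Expand and combine: -18x^2 + 18x + 1


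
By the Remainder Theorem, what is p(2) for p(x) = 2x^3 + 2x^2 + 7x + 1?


By the Remainder Theorem, the remainder equals p(2):
  2*(2)^3 = 16
  2*(2)^2 = 8
  7*(2)^1 = 14
  constant: 1
Sum: 16 + 8 + 14 + 1 = 39


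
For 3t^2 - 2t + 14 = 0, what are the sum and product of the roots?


For at^2+bt+c=0: sum = -b/a, product = c/a.
a=3, b=-2, c=14
Sum = -(-2)/3 = 2/3
Product = (14)/3 = 14/3


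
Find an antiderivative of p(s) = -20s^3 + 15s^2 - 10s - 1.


Reverse power rule on each term:
  ∫ -20s^3 ds = -5s^4
  ∫ 15s^2 ds = 5s^3
  ∫ -10s ds = -5s^2
  ∫ -1 ds = -s
F(s) = -5s^4 + 5s^3 - 5s^2 - s + C


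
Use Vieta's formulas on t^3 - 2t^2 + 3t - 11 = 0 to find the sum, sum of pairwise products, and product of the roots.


Monic cubic t^3+bt^2+ct+d=0: sum=-b, pairwise sum=c, product=-d.
b=-2, c=3, d=-11
r1+r2+r3 = 2
r1r2+r1r3+r2r3 = 3
r1r2r3 = 11


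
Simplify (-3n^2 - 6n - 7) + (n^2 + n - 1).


Align terms by degree and add:
  -3n^2 - 6n - 7
+ n^2 + n - 1
= -2n^2 - 5n - 8


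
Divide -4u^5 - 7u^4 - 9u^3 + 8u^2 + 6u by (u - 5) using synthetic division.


Synthetic division with c = 5. Coefficients: -4, -7, -9, 8, 6, 0
Bring down -4.
  -4 * 5 = -20; -20 - 7 = -27
  -27 * 5 = -135; -135 - 9 = -144
  -144 * 5 = -720; -720 + 8 = -712
  -712 * 5 = -3560; -3560 + 6 = -3554
  -3554 * 5 = -17770; -17770 + 0 = -17770
Quotient: -4u^4 - 27u^3 - 144u^2 - 712u - 3554, Remainder: -17770


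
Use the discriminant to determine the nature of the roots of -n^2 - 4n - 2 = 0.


D = b^2 - 4ac = (-4)^2 - 4(-1)(-2) = 16 - 8 = 8
Since D > 0: two distinct irrational roots


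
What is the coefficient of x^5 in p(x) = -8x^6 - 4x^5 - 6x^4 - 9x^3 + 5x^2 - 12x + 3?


Read off the coefficient of x^5: -4


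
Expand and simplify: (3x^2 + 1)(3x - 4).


Distribute each term of the first polynomial:
  (3x^2)(3x - 4) = 9x^3 - 12x^2
  (1)(3x - 4) = 3x - 4
Sum: 9x^3 - 12x^2 + 3x - 4


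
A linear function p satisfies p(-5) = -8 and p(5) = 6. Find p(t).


p(t) = mt + b. Using p(-5)=-8, p(5)=6:
m = (-8 - 6)/(-5 - 5) = -14/-10 = 7/5
b = -8 - m*(-5) = -8 + 7 = -1
p(t) = (7/5)t - 1


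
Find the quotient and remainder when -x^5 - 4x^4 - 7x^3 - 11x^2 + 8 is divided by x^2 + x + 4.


(-x^5 - 4x^4 - 7x^3 - 11x^2 + 8) / (x^2 + x + 4)
Step 1: -x^3 * (x^2 + x + 4) = -x^5 - x^4 - 4x^3; subtract.
Step 2: -3x^2 * (x^2 + x + 4) = -3x^4 - 3x^3 - 12x^2; subtract.
Step 3: 0 * (x^2 + x + 4) = 0; subtract.
Step 4: 1 * (x^2 + x + 4) = x^2 + x + 4; subtract.
Quotient: -x^3 - 3x^2 + 1, Remainder: -x + 4


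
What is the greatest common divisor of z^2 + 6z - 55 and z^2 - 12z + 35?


Factor each:
  z^2 + 6z - 55 = (z - 5)(z + 11)
  z^2 - 12z + 35 = (z - 5)(z - 7)
Common monic factor: z - 5


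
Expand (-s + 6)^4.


Expand (-s + 6)^4 by repeated multiplication:
  (-s + 6)^2 = s^2 - 12s + 36
  (-s + 6)^3 = -s^3 + 18s^2 - 108s + 216
= s^4 - 24s^3 + 216s^2 - 864s + 1296


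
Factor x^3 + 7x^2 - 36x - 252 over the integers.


Try integer roots (divisors of -252). x=-7: p(-7)=0.
Divide out (x + 7): quotient is x^2 - 36.
Factor the quadratic: (x + 6)(x - 6)
Result: (x + 7)(x + 6)(x - 6)


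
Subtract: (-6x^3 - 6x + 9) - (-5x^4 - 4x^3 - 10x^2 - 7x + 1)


Distribute the minus sign:
  (-6x^3 - 6x + 9)
- (-5x^4 - 4x^3 - 10x^2 - 7x + 1)
Negate second polynomial: 5x^4 + 4x^3 + 10x^2 + 7x - 1
Add: 5x^4 - 2x^3 + 10x^2 + x + 8


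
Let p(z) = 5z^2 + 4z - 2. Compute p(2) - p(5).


p(2) = 26
p(5) = 143
p(2) - p(5) = 26 - 143 = -117


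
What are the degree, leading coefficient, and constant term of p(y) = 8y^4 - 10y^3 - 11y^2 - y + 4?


Highest power of y is 4, with coefficient 8. Constant term is 4.
Degree = 4, leading coefficient = 8, constant term = 4


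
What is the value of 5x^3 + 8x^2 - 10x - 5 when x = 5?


Using direct substitution:
  5 * (5)^3 = 625
  8 * (5)^2 = 200
  -10 * (5)^1 = -50
  constant: -5
Sum = 625 + 200 - 50 - 5 = 770


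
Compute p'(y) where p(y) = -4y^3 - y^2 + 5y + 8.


Apply the power rule term by term:
  d/dy(-4y^3) = -12y^2
  d/dy(-y^2) = -2y
  d/dy(5y) = 5
  d/dy(8) = 0
p'(y) = -12y^2 - 2y + 5


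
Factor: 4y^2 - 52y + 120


Roots satisfy r1 + r2 = -b/a = 13 and r1*r2 = c/a = 30.
So r1 = 10, r2 = 3.
4y^2 - 52y + 120 = 4(y - r1)(y - r2) = 4(y - 10)(y - 3)


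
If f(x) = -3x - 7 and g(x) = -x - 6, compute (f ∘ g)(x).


Substitute g(x) into f:
f(g(x)) = -3*(-x - 6) + (-7)
Expand and combine: 3x + 11


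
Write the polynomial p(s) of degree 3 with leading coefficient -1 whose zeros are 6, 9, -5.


p(s) = -(s - 6)(s - 9)(s + 5)
Expand: -s^3 + 10s^2 + 21s - 270


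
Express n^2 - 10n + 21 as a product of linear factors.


Roots satisfy r1 + r2 = -b/a = 10 and r1*r2 = c/a = 21.
So r1 = 3, r2 = 7.
n^2 - 10n + 21 = (n - r1)(n - r2) = (n - 3)(n - 7)


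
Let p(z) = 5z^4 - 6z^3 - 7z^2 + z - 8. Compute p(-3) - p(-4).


p(-3) = 493
p(-4) = 1540
p(-3) - p(-4) = 493 - 1540 = -1047


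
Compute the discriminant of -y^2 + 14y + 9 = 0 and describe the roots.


D = b^2 - 4ac = (14)^2 - 4(-1)(9) = 196 + 36 = 232
Since D > 0: two distinct irrational roots


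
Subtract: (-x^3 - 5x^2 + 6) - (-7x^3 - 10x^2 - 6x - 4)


Distribute the minus sign:
  (-x^3 - 5x^2 + 6)
- (-7x^3 - 10x^2 - 6x - 4)
Negate second polynomial: 7x^3 + 10x^2 + 6x + 4
Add: 6x^3 + 5x^2 + 6x + 10


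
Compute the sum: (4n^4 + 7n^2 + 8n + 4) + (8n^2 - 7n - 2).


Align terms by degree and add:
  4n^4 + 7n^2 + 8n + 4
+ 8n^2 - 7n - 2
= 4n^4 + 15n^2 + n + 2


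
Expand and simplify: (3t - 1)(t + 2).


Distribute each term of the first polynomial:
  (3t)(t + 2) = 3t^2 + 6t
  (-1)(t + 2) = -t - 2
Sum: 3t^2 + 5t - 2


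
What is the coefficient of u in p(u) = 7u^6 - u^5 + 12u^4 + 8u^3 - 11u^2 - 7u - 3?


Read off the coefficient of u: -7


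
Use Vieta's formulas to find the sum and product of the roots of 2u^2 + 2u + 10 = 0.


For au^2+bu+c=0: sum = -b/a, product = c/a.
a=2, b=2, c=10
Sum = -(2)/2 = -1
Product = (10)/2 = 5


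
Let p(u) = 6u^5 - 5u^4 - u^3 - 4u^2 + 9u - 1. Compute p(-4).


Using direct substitution:
  6 * (-4)^5 = -6144
  -5 * (-4)^4 = -1280
  -1 * (-4)^3 = 64
  -4 * (-4)^2 = -64
  9 * (-4)^1 = -36
  constant: -1
Sum = -6144 - 1280 + 64 - 64 - 36 - 1 = -7461


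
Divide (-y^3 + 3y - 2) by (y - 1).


(-y^3 + 3y - 2) / (y - 1)
Step 1: -y^2 * (y - 1) = -y^3 + y^2; subtract.
Step 2: -y * (y - 1) = -y^2 + y; subtract.
Step 3: 2 * (y - 1) = 2y - 2; subtract.
Quotient: -y^2 - y + 2, Remainder: 0


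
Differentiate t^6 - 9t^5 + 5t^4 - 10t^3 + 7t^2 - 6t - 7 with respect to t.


Apply the power rule term by term:
  d/dt(t^6) = 6t^5
  d/dt(-9t^5) = -45t^4
  d/dt(5t^4) = 20t^3
  d/dt(-10t^3) = -30t^2
  d/dt(7t^2) = 14t
  d/dt(-6t) = -6
  d/dt(-7) = 0
p'(t) = 6t^5 - 45t^4 + 20t^3 - 30t^2 + 14t - 6


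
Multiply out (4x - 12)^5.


Expand (4x - 12)^5 by repeated multiplication:
  (4x - 12)^2 = 16x^2 - 96x + 144
  (4x - 12)^3 = 64x^3 - 576x^2 + 1728x - 1728
  (4x - 12)^4 = 256x^4 - 3072x^3 + 13824x^2 - 27648x + 20736
= 1024x^5 - 15360x^4 + 92160x^3 - 276480x^2 + 414720x - 248832


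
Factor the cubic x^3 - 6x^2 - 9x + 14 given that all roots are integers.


Try integer roots (divisors of 14). x=1: p(1)=0.
Divide out (x - 1): quotient is x^2 - 5x - 14.
Factor the quadratic: (x + 2)(x - 7)
Result: (x - 1)(x + 2)(x - 7)


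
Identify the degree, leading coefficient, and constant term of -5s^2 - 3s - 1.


Highest power of s is 2, with coefficient -5. Constant term is -1.
Degree = 2, leading coefficient = -5, constant term = -1


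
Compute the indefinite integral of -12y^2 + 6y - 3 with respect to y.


Reverse power rule on each term:
  ∫ -12y^2 dy = -4y^3
  ∫ 6y dy = 3y^2
  ∫ -3 dy = -3y
F(y) = -4y^3 + 3y^2 - 3y + C


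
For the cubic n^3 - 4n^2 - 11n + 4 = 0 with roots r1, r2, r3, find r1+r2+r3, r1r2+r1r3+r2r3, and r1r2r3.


Monic cubic n^3+bn^2+cn+d=0: sum=-b, pairwise sum=c, product=-d.
b=-4, c=-11, d=4
r1+r2+r3 = 4
r1r2+r1r3+r2r3 = -11
r1r2r3 = -4


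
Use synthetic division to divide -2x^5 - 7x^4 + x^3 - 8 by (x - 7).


Synthetic division with c = 7. Coefficients: -2, -7, 1, 0, 0, -8
Bring down -2.
  -2 * 7 = -14; -14 - 7 = -21
  -21 * 7 = -147; -147 + 1 = -146
  -146 * 7 = -1022; -1022 + 0 = -1022
  -1022 * 7 = -7154; -7154 + 0 = -7154
  -7154 * 7 = -50078; -50078 - 8 = -50086
Quotient: -2x^4 - 21x^3 - 146x^2 - 1022x - 7154, Remainder: -50086


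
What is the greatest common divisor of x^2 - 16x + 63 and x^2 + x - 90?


Factor each:
  x^2 - 16x + 63 = (x - 9)(x - 7)
  x^2 + x - 90 = (x - 9)(x + 10)
Common monic factor: x - 9


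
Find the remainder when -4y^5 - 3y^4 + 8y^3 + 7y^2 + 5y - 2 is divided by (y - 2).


By the Remainder Theorem, the remainder equals p(2):
  -4*(2)^5 = -128
  -3*(2)^4 = -48
  8*(2)^3 = 64
  7*(2)^2 = 28
  5*(2)^1 = 10
  constant: -2
Sum: -128 - 48 + 64 + 28 + 10 - 2 = -76


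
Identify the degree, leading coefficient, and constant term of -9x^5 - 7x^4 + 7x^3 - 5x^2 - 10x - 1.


Highest power of x is 5, with coefficient -9. Constant term is -1.
Degree = 5, leading coefficient = -9, constant term = -1


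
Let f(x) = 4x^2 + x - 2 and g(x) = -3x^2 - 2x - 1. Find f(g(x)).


Substitute g(x) into f:
f(g(x)) = 4*(-3x^2 - 2x - 1)^2 + 1*(-3x^2 - 2x - 1) + (-2)
(-3x^2 - 2x - 1)^2 = 9x^4 + 12x^3 + 10x^2 + 4x + 1
Expand and combine: 36x^4 + 48x^3 + 37x^2 + 14x + 1


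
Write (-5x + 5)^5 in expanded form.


Expand (-5x + 5)^5 by repeated multiplication:
  (-5x + 5)^2 = 25x^2 - 50x + 25
  (-5x + 5)^3 = -125x^3 + 375x^2 - 375x + 125
  (-5x + 5)^4 = 625x^4 - 2500x^3 + 3750x^2 - 2500x + 625
= -3125x^5 + 15625x^4 - 31250x^3 + 31250x^2 - 15625x + 3125


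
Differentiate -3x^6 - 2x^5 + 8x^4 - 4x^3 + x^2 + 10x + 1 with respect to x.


Apply the power rule term by term:
  d/dx(-3x^6) = -18x^5
  d/dx(-2x^5) = -10x^4
  d/dx(8x^4) = 32x^3
  d/dx(-4x^3) = -12x^2
  d/dx(x^2) = 2x
  d/dx(10x) = 10
  d/dx(1) = 0
p'(x) = -18x^5 - 10x^4 + 32x^3 - 12x^2 + 2x + 10


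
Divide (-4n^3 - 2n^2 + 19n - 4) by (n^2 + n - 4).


(-4n^3 - 2n^2 + 19n - 4) / (n^2 + n - 4)
Step 1: -4n * (n^2 + n - 4) = -4n^3 - 4n^2 + 16n; subtract.
Step 2: 2 * (n^2 + n - 4) = 2n^2 + 2n - 8; subtract.
Quotient: -4n + 2, Remainder: n + 4


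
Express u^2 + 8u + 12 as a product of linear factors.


Roots satisfy r1 + r2 = -b/a = -8 and r1*r2 = c/a = 12.
So r1 = -2, r2 = -6.
u^2 + 8u + 12 = (u - r1)(u - r2) = (u + 2)(u + 6)


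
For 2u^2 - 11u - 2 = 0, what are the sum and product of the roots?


For au^2+bu+c=0: sum = -b/a, product = c/a.
a=2, b=-11, c=-2
Sum = -(-11)/2 = 11/2
Product = (-2)/2 = -1


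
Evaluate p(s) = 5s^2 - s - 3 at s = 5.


Using direct substitution:
  5 * (5)^2 = 125
  -1 * (5)^1 = -5
  constant: -3
Sum = 125 - 5 - 3 = 117


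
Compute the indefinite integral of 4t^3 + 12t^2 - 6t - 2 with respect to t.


Reverse power rule on each term:
  ∫ 4t^3 dt = t^4
  ∫ 12t^2 dt = 4t^3
  ∫ -6t dt = -3t^2
  ∫ -2 dt = -2t
F(t) = t^4 + 4t^3 - 3t^2 - 2t + C


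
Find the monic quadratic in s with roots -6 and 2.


p(s) = (s + 6)(s - 2)
Expand: s^2 + 4s - 12


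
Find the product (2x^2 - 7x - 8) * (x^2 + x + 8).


Distribute each term of the first polynomial:
  (2x^2)(x^2 + x + 8) = 2x^4 + 2x^3 + 16x^2
  (-7x)(x^2 + x + 8) = -7x^3 - 7x^2 - 56x
  (-8)(x^2 + x + 8) = -8x^2 - 8x - 64
Sum: 2x^4 - 5x^3 + x^2 - 64x - 64


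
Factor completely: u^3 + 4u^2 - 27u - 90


Try integer roots (divisors of -90). u=-3: p(-3)=0.
Divide out (u + 3): quotient is u^2 + u - 30.
Factor the quadratic: (u + 6)(u - 5)
Result: (u + 3)(u + 6)(u - 5)


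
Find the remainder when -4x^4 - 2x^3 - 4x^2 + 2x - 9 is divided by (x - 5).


By the Remainder Theorem, the remainder equals p(5):
  -4*(5)^4 = -2500
  -2*(5)^3 = -250
  -4*(5)^2 = -100
  2*(5)^1 = 10
  constant: -9
Sum: -2500 - 250 - 100 + 10 - 9 = -2849


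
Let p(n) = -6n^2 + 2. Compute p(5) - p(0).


p(5) = -148
p(0) = 2
p(5) - p(0) = -148 - 2 = -150


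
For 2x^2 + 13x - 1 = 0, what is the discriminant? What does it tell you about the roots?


D = b^2 - 4ac = (13)^2 - 4(2)(-1) = 169 + 8 = 177
Since D > 0: two distinct irrational roots


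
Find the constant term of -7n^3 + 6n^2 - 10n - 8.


Read off the constant term: -8


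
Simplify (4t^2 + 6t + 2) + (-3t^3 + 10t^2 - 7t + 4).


Align terms by degree and add:
  4t^2 + 6t + 2
  -3t^3 + 10t^2 - 7t + 4
= -3t^3 + 14t^2 - t + 6


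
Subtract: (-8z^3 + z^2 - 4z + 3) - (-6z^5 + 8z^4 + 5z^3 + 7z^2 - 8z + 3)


Distribute the minus sign:
  (-8z^3 + z^2 - 4z + 3)
- (-6z^5 + 8z^4 + 5z^3 + 7z^2 - 8z + 3)
Negate second polynomial: 6z^5 - 8z^4 - 5z^3 - 7z^2 + 8z - 3
Add: 6z^5 - 8z^4 - 13z^3 - 6z^2 + 4z


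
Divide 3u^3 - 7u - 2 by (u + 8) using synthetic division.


Synthetic division with c = -8. Coefficients: 3, 0, -7, -2
Bring down 3.
  3 * -8 = -24; -24 + 0 = -24
  -24 * -8 = 192; 192 - 7 = 185
  185 * -8 = -1480; -1480 - 2 = -1482
Quotient: 3u^2 - 24u + 185, Remainder: -1482


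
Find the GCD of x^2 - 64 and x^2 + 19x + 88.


Factor each:
  x^2 - 64 = (x + 8)(x - 8)
  x^2 + 19x + 88 = (x + 8)(x + 11)
Common monic factor: x + 8


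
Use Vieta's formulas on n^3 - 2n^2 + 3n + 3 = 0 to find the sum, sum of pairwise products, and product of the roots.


Monic cubic n^3+bn^2+cn+d=0: sum=-b, pairwise sum=c, product=-d.
b=-2, c=3, d=3
r1+r2+r3 = 2
r1r2+r1r3+r2r3 = 3
r1r2r3 = -3


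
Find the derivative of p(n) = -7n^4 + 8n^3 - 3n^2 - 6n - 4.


Apply the power rule term by term:
  d/dn(-7n^4) = -28n^3
  d/dn(8n^3) = 24n^2
  d/dn(-3n^2) = -6n
  d/dn(-6n) = -6
  d/dn(-4) = 0
p'(n) = -28n^3 + 24n^2 - 6n - 6


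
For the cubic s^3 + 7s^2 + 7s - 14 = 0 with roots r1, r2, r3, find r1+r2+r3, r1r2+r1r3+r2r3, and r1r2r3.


Monic cubic s^3+bs^2+cs+d=0: sum=-b, pairwise sum=c, product=-d.
b=7, c=7, d=-14
r1+r2+r3 = -7
r1r2+r1r3+r2r3 = 7
r1r2r3 = 14


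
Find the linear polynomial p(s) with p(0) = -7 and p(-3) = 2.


p(s) = ms + b. Using p(0)=-7, p(-3)=2:
m = (-7 - 2)/(0 + 3) = -9/3 = -3
b = -7 - m*(0) = -7 = -7
p(s) = -3s - 7


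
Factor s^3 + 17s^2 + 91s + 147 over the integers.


Try integer roots (divisors of 147). s=-7: p(-7)=0.
Divide out (s + 7): quotient is s^2 + 10s + 21.
Factor the quadratic: (s + 7)(s + 3)
Result: (s + 7)(s + 7)(s + 3)


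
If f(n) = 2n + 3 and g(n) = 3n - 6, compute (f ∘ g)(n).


Substitute g(n) into f:
f(g(n)) = 2*(3n - 6) + 3
Expand and combine: 6n - 9


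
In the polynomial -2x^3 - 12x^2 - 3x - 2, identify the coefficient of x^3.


Read off the coefficient of x^3: -2


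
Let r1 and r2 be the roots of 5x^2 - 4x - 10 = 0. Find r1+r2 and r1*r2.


For ax^2+bx+c=0: sum = -b/a, product = c/a.
a=5, b=-4, c=-10
Sum = -(-4)/5 = 4/5
Product = (-10)/5 = -2


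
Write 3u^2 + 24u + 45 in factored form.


Roots satisfy r1 + r2 = -b/a = -8 and r1*r2 = c/a = 15.
So r1 = -5, r2 = -3.
3u^2 + 24u + 45 = 3(u - r1)(u - r2) = 3(u + 5)(u + 3)


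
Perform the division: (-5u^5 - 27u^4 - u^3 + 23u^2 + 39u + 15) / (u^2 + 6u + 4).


(-5u^5 - 27u^4 - u^3 + 23u^2 + 39u + 15) / (u^2 + 6u + 4)
Step 1: -5u^3 * (u^2 + 6u + 4) = -5u^5 - 30u^4 - 20u^3; subtract.
Step 2: 3u^2 * (u^2 + 6u + 4) = 3u^4 + 18u^3 + 12u^2; subtract.
Step 3: u * (u^2 + 6u + 4) = u^3 + 6u^2 + 4u; subtract.
Step 4: 5 * (u^2 + 6u + 4) = 5u^2 + 30u + 20; subtract.
Quotient: -5u^3 + 3u^2 + u + 5, Remainder: 5u - 5


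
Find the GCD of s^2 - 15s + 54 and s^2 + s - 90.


Factor each:
  s^2 - 15s + 54 = (s - 9)(s - 6)
  s^2 + s - 90 = (s - 9)(s + 10)
Common monic factor: s - 9


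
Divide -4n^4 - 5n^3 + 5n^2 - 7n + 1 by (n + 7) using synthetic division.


Synthetic division with c = -7. Coefficients: -4, -5, 5, -7, 1
Bring down -4.
  -4 * -7 = 28; 28 - 5 = 23
  23 * -7 = -161; -161 + 5 = -156
  -156 * -7 = 1092; 1092 - 7 = 1085
  1085 * -7 = -7595; -7595 + 1 = -7594
Quotient: -4n^3 + 23n^2 - 156n + 1085, Remainder: -7594


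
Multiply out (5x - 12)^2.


Expand (5x - 12)^2 by repeated multiplication:
= 25x^2 - 120x + 144


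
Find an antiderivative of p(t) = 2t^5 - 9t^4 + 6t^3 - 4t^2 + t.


Reverse power rule on each term:
  ∫ 2t^5 dt = (1/3)t^6
  ∫ -9t^4 dt = -(9/5)t^5
  ∫ 6t^3 dt = (3/2)t^4
  ∫ -4t^2 dt = -(4/3)t^3
  ∫ t dt = (1/2)t^2
F(t) = (1/3)t^6 - (9/5)t^5 + (3/2)t^4 - (4/3)t^3 + (1/2)t^2 + C
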